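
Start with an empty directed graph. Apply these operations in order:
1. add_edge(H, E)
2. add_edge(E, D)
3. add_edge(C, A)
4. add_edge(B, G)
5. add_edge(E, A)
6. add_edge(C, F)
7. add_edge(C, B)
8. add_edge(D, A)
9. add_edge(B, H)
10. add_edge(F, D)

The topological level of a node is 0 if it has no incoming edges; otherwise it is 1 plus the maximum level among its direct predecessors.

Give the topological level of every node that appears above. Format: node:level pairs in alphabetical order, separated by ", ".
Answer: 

Op 1: add_edge(H, E). Edges now: 1
Op 2: add_edge(E, D). Edges now: 2
Op 3: add_edge(C, A). Edges now: 3
Op 4: add_edge(B, G). Edges now: 4
Op 5: add_edge(E, A). Edges now: 5
Op 6: add_edge(C, F). Edges now: 6
Op 7: add_edge(C, B). Edges now: 7
Op 8: add_edge(D, A). Edges now: 8
Op 9: add_edge(B, H). Edges now: 9
Op 10: add_edge(F, D). Edges now: 10
Compute levels (Kahn BFS):
  sources (in-degree 0): C
  process C: level=0
    C->A: in-degree(A)=2, level(A)>=1
    C->B: in-degree(B)=0, level(B)=1, enqueue
    C->F: in-degree(F)=0, level(F)=1, enqueue
  process B: level=1
    B->G: in-degree(G)=0, level(G)=2, enqueue
    B->H: in-degree(H)=0, level(H)=2, enqueue
  process F: level=1
    F->D: in-degree(D)=1, level(D)>=2
  process G: level=2
  process H: level=2
    H->E: in-degree(E)=0, level(E)=3, enqueue
  process E: level=3
    E->A: in-degree(A)=1, level(A)>=4
    E->D: in-degree(D)=0, level(D)=4, enqueue
  process D: level=4
    D->A: in-degree(A)=0, level(A)=5, enqueue
  process A: level=5
All levels: A:5, B:1, C:0, D:4, E:3, F:1, G:2, H:2

Answer: A:5, B:1, C:0, D:4, E:3, F:1, G:2, H:2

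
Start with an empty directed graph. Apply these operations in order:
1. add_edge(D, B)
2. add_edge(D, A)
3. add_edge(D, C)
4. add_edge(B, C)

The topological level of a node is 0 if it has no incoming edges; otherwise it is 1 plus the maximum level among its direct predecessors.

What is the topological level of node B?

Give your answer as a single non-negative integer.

Answer: 1

Derivation:
Op 1: add_edge(D, B). Edges now: 1
Op 2: add_edge(D, A). Edges now: 2
Op 3: add_edge(D, C). Edges now: 3
Op 4: add_edge(B, C). Edges now: 4
Compute levels (Kahn BFS):
  sources (in-degree 0): D
  process D: level=0
    D->A: in-degree(A)=0, level(A)=1, enqueue
    D->B: in-degree(B)=0, level(B)=1, enqueue
    D->C: in-degree(C)=1, level(C)>=1
  process A: level=1
  process B: level=1
    B->C: in-degree(C)=0, level(C)=2, enqueue
  process C: level=2
All levels: A:1, B:1, C:2, D:0
level(B) = 1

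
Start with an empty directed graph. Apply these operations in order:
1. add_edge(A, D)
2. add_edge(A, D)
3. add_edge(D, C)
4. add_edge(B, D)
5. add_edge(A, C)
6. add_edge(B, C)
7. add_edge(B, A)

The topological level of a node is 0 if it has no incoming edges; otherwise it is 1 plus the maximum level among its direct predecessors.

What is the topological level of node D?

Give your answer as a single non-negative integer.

Answer: 2

Derivation:
Op 1: add_edge(A, D). Edges now: 1
Op 2: add_edge(A, D) (duplicate, no change). Edges now: 1
Op 3: add_edge(D, C). Edges now: 2
Op 4: add_edge(B, D). Edges now: 3
Op 5: add_edge(A, C). Edges now: 4
Op 6: add_edge(B, C). Edges now: 5
Op 7: add_edge(B, A). Edges now: 6
Compute levels (Kahn BFS):
  sources (in-degree 0): B
  process B: level=0
    B->A: in-degree(A)=0, level(A)=1, enqueue
    B->C: in-degree(C)=2, level(C)>=1
    B->D: in-degree(D)=1, level(D)>=1
  process A: level=1
    A->C: in-degree(C)=1, level(C)>=2
    A->D: in-degree(D)=0, level(D)=2, enqueue
  process D: level=2
    D->C: in-degree(C)=0, level(C)=3, enqueue
  process C: level=3
All levels: A:1, B:0, C:3, D:2
level(D) = 2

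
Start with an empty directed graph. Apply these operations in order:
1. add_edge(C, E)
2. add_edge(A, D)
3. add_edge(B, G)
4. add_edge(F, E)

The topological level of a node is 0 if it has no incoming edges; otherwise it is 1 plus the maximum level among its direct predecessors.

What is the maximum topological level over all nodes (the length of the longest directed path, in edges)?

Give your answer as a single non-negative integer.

Answer: 1

Derivation:
Op 1: add_edge(C, E). Edges now: 1
Op 2: add_edge(A, D). Edges now: 2
Op 3: add_edge(B, G). Edges now: 3
Op 4: add_edge(F, E). Edges now: 4
Compute levels (Kahn BFS):
  sources (in-degree 0): A, B, C, F
  process A: level=0
    A->D: in-degree(D)=0, level(D)=1, enqueue
  process B: level=0
    B->G: in-degree(G)=0, level(G)=1, enqueue
  process C: level=0
    C->E: in-degree(E)=1, level(E)>=1
  process F: level=0
    F->E: in-degree(E)=0, level(E)=1, enqueue
  process D: level=1
  process G: level=1
  process E: level=1
All levels: A:0, B:0, C:0, D:1, E:1, F:0, G:1
max level = 1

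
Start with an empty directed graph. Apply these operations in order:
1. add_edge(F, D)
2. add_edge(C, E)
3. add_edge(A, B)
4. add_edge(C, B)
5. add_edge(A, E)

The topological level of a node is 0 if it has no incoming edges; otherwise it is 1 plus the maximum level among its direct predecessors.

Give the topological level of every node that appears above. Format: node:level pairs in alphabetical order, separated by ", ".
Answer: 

Answer: A:0, B:1, C:0, D:1, E:1, F:0

Derivation:
Op 1: add_edge(F, D). Edges now: 1
Op 2: add_edge(C, E). Edges now: 2
Op 3: add_edge(A, B). Edges now: 3
Op 4: add_edge(C, B). Edges now: 4
Op 5: add_edge(A, E). Edges now: 5
Compute levels (Kahn BFS):
  sources (in-degree 0): A, C, F
  process A: level=0
    A->B: in-degree(B)=1, level(B)>=1
    A->E: in-degree(E)=1, level(E)>=1
  process C: level=0
    C->B: in-degree(B)=0, level(B)=1, enqueue
    C->E: in-degree(E)=0, level(E)=1, enqueue
  process F: level=0
    F->D: in-degree(D)=0, level(D)=1, enqueue
  process B: level=1
  process E: level=1
  process D: level=1
All levels: A:0, B:1, C:0, D:1, E:1, F:0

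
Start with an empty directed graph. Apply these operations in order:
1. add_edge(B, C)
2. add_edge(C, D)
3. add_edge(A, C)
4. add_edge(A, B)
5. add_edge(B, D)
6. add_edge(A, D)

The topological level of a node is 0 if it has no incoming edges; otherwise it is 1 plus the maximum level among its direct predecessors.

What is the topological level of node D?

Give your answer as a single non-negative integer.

Answer: 3

Derivation:
Op 1: add_edge(B, C). Edges now: 1
Op 2: add_edge(C, D). Edges now: 2
Op 3: add_edge(A, C). Edges now: 3
Op 4: add_edge(A, B). Edges now: 4
Op 5: add_edge(B, D). Edges now: 5
Op 6: add_edge(A, D). Edges now: 6
Compute levels (Kahn BFS):
  sources (in-degree 0): A
  process A: level=0
    A->B: in-degree(B)=0, level(B)=1, enqueue
    A->C: in-degree(C)=1, level(C)>=1
    A->D: in-degree(D)=2, level(D)>=1
  process B: level=1
    B->C: in-degree(C)=0, level(C)=2, enqueue
    B->D: in-degree(D)=1, level(D)>=2
  process C: level=2
    C->D: in-degree(D)=0, level(D)=3, enqueue
  process D: level=3
All levels: A:0, B:1, C:2, D:3
level(D) = 3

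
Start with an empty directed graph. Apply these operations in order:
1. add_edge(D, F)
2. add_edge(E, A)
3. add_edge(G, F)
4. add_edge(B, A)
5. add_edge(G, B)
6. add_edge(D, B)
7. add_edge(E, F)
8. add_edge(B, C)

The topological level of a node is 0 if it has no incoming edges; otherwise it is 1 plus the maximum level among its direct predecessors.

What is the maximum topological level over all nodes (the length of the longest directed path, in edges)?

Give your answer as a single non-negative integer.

Answer: 2

Derivation:
Op 1: add_edge(D, F). Edges now: 1
Op 2: add_edge(E, A). Edges now: 2
Op 3: add_edge(G, F). Edges now: 3
Op 4: add_edge(B, A). Edges now: 4
Op 5: add_edge(G, B). Edges now: 5
Op 6: add_edge(D, B). Edges now: 6
Op 7: add_edge(E, F). Edges now: 7
Op 8: add_edge(B, C). Edges now: 8
Compute levels (Kahn BFS):
  sources (in-degree 0): D, E, G
  process D: level=0
    D->B: in-degree(B)=1, level(B)>=1
    D->F: in-degree(F)=2, level(F)>=1
  process E: level=0
    E->A: in-degree(A)=1, level(A)>=1
    E->F: in-degree(F)=1, level(F)>=1
  process G: level=0
    G->B: in-degree(B)=0, level(B)=1, enqueue
    G->F: in-degree(F)=0, level(F)=1, enqueue
  process B: level=1
    B->A: in-degree(A)=0, level(A)=2, enqueue
    B->C: in-degree(C)=0, level(C)=2, enqueue
  process F: level=1
  process A: level=2
  process C: level=2
All levels: A:2, B:1, C:2, D:0, E:0, F:1, G:0
max level = 2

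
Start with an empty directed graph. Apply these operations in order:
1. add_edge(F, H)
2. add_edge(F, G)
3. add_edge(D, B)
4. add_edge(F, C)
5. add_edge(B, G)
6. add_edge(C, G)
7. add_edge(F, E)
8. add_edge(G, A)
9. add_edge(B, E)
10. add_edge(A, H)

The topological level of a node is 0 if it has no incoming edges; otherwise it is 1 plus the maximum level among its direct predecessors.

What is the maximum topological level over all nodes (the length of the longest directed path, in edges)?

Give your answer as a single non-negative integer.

Op 1: add_edge(F, H). Edges now: 1
Op 2: add_edge(F, G). Edges now: 2
Op 3: add_edge(D, B). Edges now: 3
Op 4: add_edge(F, C). Edges now: 4
Op 5: add_edge(B, G). Edges now: 5
Op 6: add_edge(C, G). Edges now: 6
Op 7: add_edge(F, E). Edges now: 7
Op 8: add_edge(G, A). Edges now: 8
Op 9: add_edge(B, E). Edges now: 9
Op 10: add_edge(A, H). Edges now: 10
Compute levels (Kahn BFS):
  sources (in-degree 0): D, F
  process D: level=0
    D->B: in-degree(B)=0, level(B)=1, enqueue
  process F: level=0
    F->C: in-degree(C)=0, level(C)=1, enqueue
    F->E: in-degree(E)=1, level(E)>=1
    F->G: in-degree(G)=2, level(G)>=1
    F->H: in-degree(H)=1, level(H)>=1
  process B: level=1
    B->E: in-degree(E)=0, level(E)=2, enqueue
    B->G: in-degree(G)=1, level(G)>=2
  process C: level=1
    C->G: in-degree(G)=0, level(G)=2, enqueue
  process E: level=2
  process G: level=2
    G->A: in-degree(A)=0, level(A)=3, enqueue
  process A: level=3
    A->H: in-degree(H)=0, level(H)=4, enqueue
  process H: level=4
All levels: A:3, B:1, C:1, D:0, E:2, F:0, G:2, H:4
max level = 4

Answer: 4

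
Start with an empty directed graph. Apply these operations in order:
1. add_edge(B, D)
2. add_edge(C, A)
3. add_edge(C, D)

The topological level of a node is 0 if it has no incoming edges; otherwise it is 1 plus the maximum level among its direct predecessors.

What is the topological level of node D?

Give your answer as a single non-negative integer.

Answer: 1

Derivation:
Op 1: add_edge(B, D). Edges now: 1
Op 2: add_edge(C, A). Edges now: 2
Op 3: add_edge(C, D). Edges now: 3
Compute levels (Kahn BFS):
  sources (in-degree 0): B, C
  process B: level=0
    B->D: in-degree(D)=1, level(D)>=1
  process C: level=0
    C->A: in-degree(A)=0, level(A)=1, enqueue
    C->D: in-degree(D)=0, level(D)=1, enqueue
  process A: level=1
  process D: level=1
All levels: A:1, B:0, C:0, D:1
level(D) = 1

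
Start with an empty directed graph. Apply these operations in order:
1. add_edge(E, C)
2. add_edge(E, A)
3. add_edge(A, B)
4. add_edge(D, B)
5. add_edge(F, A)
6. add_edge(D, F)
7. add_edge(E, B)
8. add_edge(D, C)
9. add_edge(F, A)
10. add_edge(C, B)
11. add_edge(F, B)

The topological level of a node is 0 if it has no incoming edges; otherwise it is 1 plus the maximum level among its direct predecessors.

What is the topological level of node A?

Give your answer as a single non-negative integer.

Answer: 2

Derivation:
Op 1: add_edge(E, C). Edges now: 1
Op 2: add_edge(E, A). Edges now: 2
Op 3: add_edge(A, B). Edges now: 3
Op 4: add_edge(D, B). Edges now: 4
Op 5: add_edge(F, A). Edges now: 5
Op 6: add_edge(D, F). Edges now: 6
Op 7: add_edge(E, B). Edges now: 7
Op 8: add_edge(D, C). Edges now: 8
Op 9: add_edge(F, A) (duplicate, no change). Edges now: 8
Op 10: add_edge(C, B). Edges now: 9
Op 11: add_edge(F, B). Edges now: 10
Compute levels (Kahn BFS):
  sources (in-degree 0): D, E
  process D: level=0
    D->B: in-degree(B)=4, level(B)>=1
    D->C: in-degree(C)=1, level(C)>=1
    D->F: in-degree(F)=0, level(F)=1, enqueue
  process E: level=0
    E->A: in-degree(A)=1, level(A)>=1
    E->B: in-degree(B)=3, level(B)>=1
    E->C: in-degree(C)=0, level(C)=1, enqueue
  process F: level=1
    F->A: in-degree(A)=0, level(A)=2, enqueue
    F->B: in-degree(B)=2, level(B)>=2
  process C: level=1
    C->B: in-degree(B)=1, level(B)>=2
  process A: level=2
    A->B: in-degree(B)=0, level(B)=3, enqueue
  process B: level=3
All levels: A:2, B:3, C:1, D:0, E:0, F:1
level(A) = 2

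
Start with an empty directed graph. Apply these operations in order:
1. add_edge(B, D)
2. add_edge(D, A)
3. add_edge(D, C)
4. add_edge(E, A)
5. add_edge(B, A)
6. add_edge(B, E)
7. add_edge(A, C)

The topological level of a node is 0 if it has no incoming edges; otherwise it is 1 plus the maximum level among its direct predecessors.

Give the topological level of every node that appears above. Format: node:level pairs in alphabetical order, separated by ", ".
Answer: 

Op 1: add_edge(B, D). Edges now: 1
Op 2: add_edge(D, A). Edges now: 2
Op 3: add_edge(D, C). Edges now: 3
Op 4: add_edge(E, A). Edges now: 4
Op 5: add_edge(B, A). Edges now: 5
Op 6: add_edge(B, E). Edges now: 6
Op 7: add_edge(A, C). Edges now: 7
Compute levels (Kahn BFS):
  sources (in-degree 0): B
  process B: level=0
    B->A: in-degree(A)=2, level(A)>=1
    B->D: in-degree(D)=0, level(D)=1, enqueue
    B->E: in-degree(E)=0, level(E)=1, enqueue
  process D: level=1
    D->A: in-degree(A)=1, level(A)>=2
    D->C: in-degree(C)=1, level(C)>=2
  process E: level=1
    E->A: in-degree(A)=0, level(A)=2, enqueue
  process A: level=2
    A->C: in-degree(C)=0, level(C)=3, enqueue
  process C: level=3
All levels: A:2, B:0, C:3, D:1, E:1

Answer: A:2, B:0, C:3, D:1, E:1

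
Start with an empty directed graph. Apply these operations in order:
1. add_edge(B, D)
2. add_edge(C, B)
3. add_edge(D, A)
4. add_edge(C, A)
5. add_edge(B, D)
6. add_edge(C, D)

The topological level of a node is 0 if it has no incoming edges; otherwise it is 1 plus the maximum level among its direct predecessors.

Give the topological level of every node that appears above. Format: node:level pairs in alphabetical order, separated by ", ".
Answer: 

Answer: A:3, B:1, C:0, D:2

Derivation:
Op 1: add_edge(B, D). Edges now: 1
Op 2: add_edge(C, B). Edges now: 2
Op 3: add_edge(D, A). Edges now: 3
Op 4: add_edge(C, A). Edges now: 4
Op 5: add_edge(B, D) (duplicate, no change). Edges now: 4
Op 6: add_edge(C, D). Edges now: 5
Compute levels (Kahn BFS):
  sources (in-degree 0): C
  process C: level=0
    C->A: in-degree(A)=1, level(A)>=1
    C->B: in-degree(B)=0, level(B)=1, enqueue
    C->D: in-degree(D)=1, level(D)>=1
  process B: level=1
    B->D: in-degree(D)=0, level(D)=2, enqueue
  process D: level=2
    D->A: in-degree(A)=0, level(A)=3, enqueue
  process A: level=3
All levels: A:3, B:1, C:0, D:2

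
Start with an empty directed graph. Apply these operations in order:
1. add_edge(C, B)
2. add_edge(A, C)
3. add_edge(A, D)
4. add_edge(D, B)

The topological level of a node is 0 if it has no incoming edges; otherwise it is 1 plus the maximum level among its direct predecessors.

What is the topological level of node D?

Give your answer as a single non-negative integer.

Answer: 1

Derivation:
Op 1: add_edge(C, B). Edges now: 1
Op 2: add_edge(A, C). Edges now: 2
Op 3: add_edge(A, D). Edges now: 3
Op 4: add_edge(D, B). Edges now: 4
Compute levels (Kahn BFS):
  sources (in-degree 0): A
  process A: level=0
    A->C: in-degree(C)=0, level(C)=1, enqueue
    A->D: in-degree(D)=0, level(D)=1, enqueue
  process C: level=1
    C->B: in-degree(B)=1, level(B)>=2
  process D: level=1
    D->B: in-degree(B)=0, level(B)=2, enqueue
  process B: level=2
All levels: A:0, B:2, C:1, D:1
level(D) = 1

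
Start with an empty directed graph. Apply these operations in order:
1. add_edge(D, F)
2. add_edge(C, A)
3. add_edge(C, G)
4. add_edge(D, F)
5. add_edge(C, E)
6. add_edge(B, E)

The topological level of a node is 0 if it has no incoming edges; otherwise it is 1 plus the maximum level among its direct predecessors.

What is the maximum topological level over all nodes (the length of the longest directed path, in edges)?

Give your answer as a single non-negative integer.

Answer: 1

Derivation:
Op 1: add_edge(D, F). Edges now: 1
Op 2: add_edge(C, A). Edges now: 2
Op 3: add_edge(C, G). Edges now: 3
Op 4: add_edge(D, F) (duplicate, no change). Edges now: 3
Op 5: add_edge(C, E). Edges now: 4
Op 6: add_edge(B, E). Edges now: 5
Compute levels (Kahn BFS):
  sources (in-degree 0): B, C, D
  process B: level=0
    B->E: in-degree(E)=1, level(E)>=1
  process C: level=0
    C->A: in-degree(A)=0, level(A)=1, enqueue
    C->E: in-degree(E)=0, level(E)=1, enqueue
    C->G: in-degree(G)=0, level(G)=1, enqueue
  process D: level=0
    D->F: in-degree(F)=0, level(F)=1, enqueue
  process A: level=1
  process E: level=1
  process G: level=1
  process F: level=1
All levels: A:1, B:0, C:0, D:0, E:1, F:1, G:1
max level = 1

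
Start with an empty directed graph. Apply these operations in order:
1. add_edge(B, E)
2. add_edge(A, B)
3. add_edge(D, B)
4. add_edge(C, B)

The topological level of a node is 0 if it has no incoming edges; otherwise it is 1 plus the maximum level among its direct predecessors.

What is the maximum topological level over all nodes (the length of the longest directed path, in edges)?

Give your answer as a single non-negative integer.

Op 1: add_edge(B, E). Edges now: 1
Op 2: add_edge(A, B). Edges now: 2
Op 3: add_edge(D, B). Edges now: 3
Op 4: add_edge(C, B). Edges now: 4
Compute levels (Kahn BFS):
  sources (in-degree 0): A, C, D
  process A: level=0
    A->B: in-degree(B)=2, level(B)>=1
  process C: level=0
    C->B: in-degree(B)=1, level(B)>=1
  process D: level=0
    D->B: in-degree(B)=0, level(B)=1, enqueue
  process B: level=1
    B->E: in-degree(E)=0, level(E)=2, enqueue
  process E: level=2
All levels: A:0, B:1, C:0, D:0, E:2
max level = 2

Answer: 2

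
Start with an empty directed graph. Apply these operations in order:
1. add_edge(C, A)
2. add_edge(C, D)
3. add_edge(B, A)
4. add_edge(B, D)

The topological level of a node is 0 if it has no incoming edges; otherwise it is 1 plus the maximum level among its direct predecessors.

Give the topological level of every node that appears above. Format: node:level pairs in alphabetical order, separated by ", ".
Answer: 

Op 1: add_edge(C, A). Edges now: 1
Op 2: add_edge(C, D). Edges now: 2
Op 3: add_edge(B, A). Edges now: 3
Op 4: add_edge(B, D). Edges now: 4
Compute levels (Kahn BFS):
  sources (in-degree 0): B, C
  process B: level=0
    B->A: in-degree(A)=1, level(A)>=1
    B->D: in-degree(D)=1, level(D)>=1
  process C: level=0
    C->A: in-degree(A)=0, level(A)=1, enqueue
    C->D: in-degree(D)=0, level(D)=1, enqueue
  process A: level=1
  process D: level=1
All levels: A:1, B:0, C:0, D:1

Answer: A:1, B:0, C:0, D:1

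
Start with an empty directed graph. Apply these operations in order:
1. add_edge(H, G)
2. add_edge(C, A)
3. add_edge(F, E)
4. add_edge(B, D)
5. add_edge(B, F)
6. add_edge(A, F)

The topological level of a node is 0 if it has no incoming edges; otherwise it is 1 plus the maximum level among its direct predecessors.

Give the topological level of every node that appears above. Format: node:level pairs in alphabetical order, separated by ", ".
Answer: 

Answer: A:1, B:0, C:0, D:1, E:3, F:2, G:1, H:0

Derivation:
Op 1: add_edge(H, G). Edges now: 1
Op 2: add_edge(C, A). Edges now: 2
Op 3: add_edge(F, E). Edges now: 3
Op 4: add_edge(B, D). Edges now: 4
Op 5: add_edge(B, F). Edges now: 5
Op 6: add_edge(A, F). Edges now: 6
Compute levels (Kahn BFS):
  sources (in-degree 0): B, C, H
  process B: level=0
    B->D: in-degree(D)=0, level(D)=1, enqueue
    B->F: in-degree(F)=1, level(F)>=1
  process C: level=0
    C->A: in-degree(A)=0, level(A)=1, enqueue
  process H: level=0
    H->G: in-degree(G)=0, level(G)=1, enqueue
  process D: level=1
  process A: level=1
    A->F: in-degree(F)=0, level(F)=2, enqueue
  process G: level=1
  process F: level=2
    F->E: in-degree(E)=0, level(E)=3, enqueue
  process E: level=3
All levels: A:1, B:0, C:0, D:1, E:3, F:2, G:1, H:0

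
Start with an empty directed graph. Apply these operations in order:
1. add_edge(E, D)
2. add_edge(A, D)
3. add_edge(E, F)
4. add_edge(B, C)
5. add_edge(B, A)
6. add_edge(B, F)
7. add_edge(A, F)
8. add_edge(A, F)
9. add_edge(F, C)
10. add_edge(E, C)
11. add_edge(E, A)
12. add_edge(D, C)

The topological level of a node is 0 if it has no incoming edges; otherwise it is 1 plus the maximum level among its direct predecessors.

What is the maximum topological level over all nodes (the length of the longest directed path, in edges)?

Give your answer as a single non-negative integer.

Op 1: add_edge(E, D). Edges now: 1
Op 2: add_edge(A, D). Edges now: 2
Op 3: add_edge(E, F). Edges now: 3
Op 4: add_edge(B, C). Edges now: 4
Op 5: add_edge(B, A). Edges now: 5
Op 6: add_edge(B, F). Edges now: 6
Op 7: add_edge(A, F). Edges now: 7
Op 8: add_edge(A, F) (duplicate, no change). Edges now: 7
Op 9: add_edge(F, C). Edges now: 8
Op 10: add_edge(E, C). Edges now: 9
Op 11: add_edge(E, A). Edges now: 10
Op 12: add_edge(D, C). Edges now: 11
Compute levels (Kahn BFS):
  sources (in-degree 0): B, E
  process B: level=0
    B->A: in-degree(A)=1, level(A)>=1
    B->C: in-degree(C)=3, level(C)>=1
    B->F: in-degree(F)=2, level(F)>=1
  process E: level=0
    E->A: in-degree(A)=0, level(A)=1, enqueue
    E->C: in-degree(C)=2, level(C)>=1
    E->D: in-degree(D)=1, level(D)>=1
    E->F: in-degree(F)=1, level(F)>=1
  process A: level=1
    A->D: in-degree(D)=0, level(D)=2, enqueue
    A->F: in-degree(F)=0, level(F)=2, enqueue
  process D: level=2
    D->C: in-degree(C)=1, level(C)>=3
  process F: level=2
    F->C: in-degree(C)=0, level(C)=3, enqueue
  process C: level=3
All levels: A:1, B:0, C:3, D:2, E:0, F:2
max level = 3

Answer: 3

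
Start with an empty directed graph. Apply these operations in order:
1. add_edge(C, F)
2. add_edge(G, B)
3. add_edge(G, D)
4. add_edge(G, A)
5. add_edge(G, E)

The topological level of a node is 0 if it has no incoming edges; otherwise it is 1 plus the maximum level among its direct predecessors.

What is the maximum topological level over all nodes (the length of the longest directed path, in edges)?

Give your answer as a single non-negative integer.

Op 1: add_edge(C, F). Edges now: 1
Op 2: add_edge(G, B). Edges now: 2
Op 3: add_edge(G, D). Edges now: 3
Op 4: add_edge(G, A). Edges now: 4
Op 5: add_edge(G, E). Edges now: 5
Compute levels (Kahn BFS):
  sources (in-degree 0): C, G
  process C: level=0
    C->F: in-degree(F)=0, level(F)=1, enqueue
  process G: level=0
    G->A: in-degree(A)=0, level(A)=1, enqueue
    G->B: in-degree(B)=0, level(B)=1, enqueue
    G->D: in-degree(D)=0, level(D)=1, enqueue
    G->E: in-degree(E)=0, level(E)=1, enqueue
  process F: level=1
  process A: level=1
  process B: level=1
  process D: level=1
  process E: level=1
All levels: A:1, B:1, C:0, D:1, E:1, F:1, G:0
max level = 1

Answer: 1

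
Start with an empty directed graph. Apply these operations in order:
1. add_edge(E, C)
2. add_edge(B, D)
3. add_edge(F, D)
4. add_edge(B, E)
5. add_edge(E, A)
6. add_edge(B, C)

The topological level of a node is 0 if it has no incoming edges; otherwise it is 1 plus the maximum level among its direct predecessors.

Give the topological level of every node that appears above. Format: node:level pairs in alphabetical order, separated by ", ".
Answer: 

Op 1: add_edge(E, C). Edges now: 1
Op 2: add_edge(B, D). Edges now: 2
Op 3: add_edge(F, D). Edges now: 3
Op 4: add_edge(B, E). Edges now: 4
Op 5: add_edge(E, A). Edges now: 5
Op 6: add_edge(B, C). Edges now: 6
Compute levels (Kahn BFS):
  sources (in-degree 0): B, F
  process B: level=0
    B->C: in-degree(C)=1, level(C)>=1
    B->D: in-degree(D)=1, level(D)>=1
    B->E: in-degree(E)=0, level(E)=1, enqueue
  process F: level=0
    F->D: in-degree(D)=0, level(D)=1, enqueue
  process E: level=1
    E->A: in-degree(A)=0, level(A)=2, enqueue
    E->C: in-degree(C)=0, level(C)=2, enqueue
  process D: level=1
  process A: level=2
  process C: level=2
All levels: A:2, B:0, C:2, D:1, E:1, F:0

Answer: A:2, B:0, C:2, D:1, E:1, F:0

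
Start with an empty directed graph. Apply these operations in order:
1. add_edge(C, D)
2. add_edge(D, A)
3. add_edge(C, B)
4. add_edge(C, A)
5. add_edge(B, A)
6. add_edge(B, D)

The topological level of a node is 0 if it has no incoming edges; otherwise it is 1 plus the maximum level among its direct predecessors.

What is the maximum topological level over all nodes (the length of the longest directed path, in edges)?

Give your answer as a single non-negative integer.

Answer: 3

Derivation:
Op 1: add_edge(C, D). Edges now: 1
Op 2: add_edge(D, A). Edges now: 2
Op 3: add_edge(C, B). Edges now: 3
Op 4: add_edge(C, A). Edges now: 4
Op 5: add_edge(B, A). Edges now: 5
Op 6: add_edge(B, D). Edges now: 6
Compute levels (Kahn BFS):
  sources (in-degree 0): C
  process C: level=0
    C->A: in-degree(A)=2, level(A)>=1
    C->B: in-degree(B)=0, level(B)=1, enqueue
    C->D: in-degree(D)=1, level(D)>=1
  process B: level=1
    B->A: in-degree(A)=1, level(A)>=2
    B->D: in-degree(D)=0, level(D)=2, enqueue
  process D: level=2
    D->A: in-degree(A)=0, level(A)=3, enqueue
  process A: level=3
All levels: A:3, B:1, C:0, D:2
max level = 3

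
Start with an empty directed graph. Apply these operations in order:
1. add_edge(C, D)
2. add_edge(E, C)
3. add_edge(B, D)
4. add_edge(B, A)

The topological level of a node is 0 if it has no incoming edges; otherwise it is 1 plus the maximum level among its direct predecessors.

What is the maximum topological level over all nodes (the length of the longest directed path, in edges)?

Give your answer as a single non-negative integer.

Answer: 2

Derivation:
Op 1: add_edge(C, D). Edges now: 1
Op 2: add_edge(E, C). Edges now: 2
Op 3: add_edge(B, D). Edges now: 3
Op 4: add_edge(B, A). Edges now: 4
Compute levels (Kahn BFS):
  sources (in-degree 0): B, E
  process B: level=0
    B->A: in-degree(A)=0, level(A)=1, enqueue
    B->D: in-degree(D)=1, level(D)>=1
  process E: level=0
    E->C: in-degree(C)=0, level(C)=1, enqueue
  process A: level=1
  process C: level=1
    C->D: in-degree(D)=0, level(D)=2, enqueue
  process D: level=2
All levels: A:1, B:0, C:1, D:2, E:0
max level = 2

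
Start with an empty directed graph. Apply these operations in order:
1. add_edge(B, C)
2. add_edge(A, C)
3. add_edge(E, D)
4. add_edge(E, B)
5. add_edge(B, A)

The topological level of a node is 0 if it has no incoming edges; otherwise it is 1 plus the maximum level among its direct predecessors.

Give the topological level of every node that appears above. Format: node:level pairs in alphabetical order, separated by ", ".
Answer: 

Op 1: add_edge(B, C). Edges now: 1
Op 2: add_edge(A, C). Edges now: 2
Op 3: add_edge(E, D). Edges now: 3
Op 4: add_edge(E, B). Edges now: 4
Op 5: add_edge(B, A). Edges now: 5
Compute levels (Kahn BFS):
  sources (in-degree 0): E
  process E: level=0
    E->B: in-degree(B)=0, level(B)=1, enqueue
    E->D: in-degree(D)=0, level(D)=1, enqueue
  process B: level=1
    B->A: in-degree(A)=0, level(A)=2, enqueue
    B->C: in-degree(C)=1, level(C)>=2
  process D: level=1
  process A: level=2
    A->C: in-degree(C)=0, level(C)=3, enqueue
  process C: level=3
All levels: A:2, B:1, C:3, D:1, E:0

Answer: A:2, B:1, C:3, D:1, E:0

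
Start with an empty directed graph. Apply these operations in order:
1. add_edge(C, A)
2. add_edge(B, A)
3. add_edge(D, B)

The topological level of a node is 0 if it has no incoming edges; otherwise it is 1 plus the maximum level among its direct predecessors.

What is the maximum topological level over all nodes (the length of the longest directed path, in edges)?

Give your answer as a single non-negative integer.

Op 1: add_edge(C, A). Edges now: 1
Op 2: add_edge(B, A). Edges now: 2
Op 3: add_edge(D, B). Edges now: 3
Compute levels (Kahn BFS):
  sources (in-degree 0): C, D
  process C: level=0
    C->A: in-degree(A)=1, level(A)>=1
  process D: level=0
    D->B: in-degree(B)=0, level(B)=1, enqueue
  process B: level=1
    B->A: in-degree(A)=0, level(A)=2, enqueue
  process A: level=2
All levels: A:2, B:1, C:0, D:0
max level = 2

Answer: 2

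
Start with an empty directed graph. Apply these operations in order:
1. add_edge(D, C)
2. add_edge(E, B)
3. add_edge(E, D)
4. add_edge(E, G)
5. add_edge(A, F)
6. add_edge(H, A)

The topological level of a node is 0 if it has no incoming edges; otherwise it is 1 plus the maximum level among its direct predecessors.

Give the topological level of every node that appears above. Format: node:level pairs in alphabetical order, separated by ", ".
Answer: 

Answer: A:1, B:1, C:2, D:1, E:0, F:2, G:1, H:0

Derivation:
Op 1: add_edge(D, C). Edges now: 1
Op 2: add_edge(E, B). Edges now: 2
Op 3: add_edge(E, D). Edges now: 3
Op 4: add_edge(E, G). Edges now: 4
Op 5: add_edge(A, F). Edges now: 5
Op 6: add_edge(H, A). Edges now: 6
Compute levels (Kahn BFS):
  sources (in-degree 0): E, H
  process E: level=0
    E->B: in-degree(B)=0, level(B)=1, enqueue
    E->D: in-degree(D)=0, level(D)=1, enqueue
    E->G: in-degree(G)=0, level(G)=1, enqueue
  process H: level=0
    H->A: in-degree(A)=0, level(A)=1, enqueue
  process B: level=1
  process D: level=1
    D->C: in-degree(C)=0, level(C)=2, enqueue
  process G: level=1
  process A: level=1
    A->F: in-degree(F)=0, level(F)=2, enqueue
  process C: level=2
  process F: level=2
All levels: A:1, B:1, C:2, D:1, E:0, F:2, G:1, H:0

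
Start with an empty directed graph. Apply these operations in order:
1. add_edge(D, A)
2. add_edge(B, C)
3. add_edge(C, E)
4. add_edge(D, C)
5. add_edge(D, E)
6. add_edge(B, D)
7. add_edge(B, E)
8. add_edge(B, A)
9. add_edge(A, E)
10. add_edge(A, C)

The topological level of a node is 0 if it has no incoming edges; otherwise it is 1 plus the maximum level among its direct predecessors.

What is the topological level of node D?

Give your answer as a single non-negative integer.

Answer: 1

Derivation:
Op 1: add_edge(D, A). Edges now: 1
Op 2: add_edge(B, C). Edges now: 2
Op 3: add_edge(C, E). Edges now: 3
Op 4: add_edge(D, C). Edges now: 4
Op 5: add_edge(D, E). Edges now: 5
Op 6: add_edge(B, D). Edges now: 6
Op 7: add_edge(B, E). Edges now: 7
Op 8: add_edge(B, A). Edges now: 8
Op 9: add_edge(A, E). Edges now: 9
Op 10: add_edge(A, C). Edges now: 10
Compute levels (Kahn BFS):
  sources (in-degree 0): B
  process B: level=0
    B->A: in-degree(A)=1, level(A)>=1
    B->C: in-degree(C)=2, level(C)>=1
    B->D: in-degree(D)=0, level(D)=1, enqueue
    B->E: in-degree(E)=3, level(E)>=1
  process D: level=1
    D->A: in-degree(A)=0, level(A)=2, enqueue
    D->C: in-degree(C)=1, level(C)>=2
    D->E: in-degree(E)=2, level(E)>=2
  process A: level=2
    A->C: in-degree(C)=0, level(C)=3, enqueue
    A->E: in-degree(E)=1, level(E)>=3
  process C: level=3
    C->E: in-degree(E)=0, level(E)=4, enqueue
  process E: level=4
All levels: A:2, B:0, C:3, D:1, E:4
level(D) = 1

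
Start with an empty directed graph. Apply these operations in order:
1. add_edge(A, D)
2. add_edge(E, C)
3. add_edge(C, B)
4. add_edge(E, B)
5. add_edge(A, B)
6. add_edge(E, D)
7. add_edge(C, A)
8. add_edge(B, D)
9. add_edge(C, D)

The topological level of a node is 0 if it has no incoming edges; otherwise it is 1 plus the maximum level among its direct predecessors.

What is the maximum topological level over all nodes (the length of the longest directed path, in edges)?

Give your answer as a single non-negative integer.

Op 1: add_edge(A, D). Edges now: 1
Op 2: add_edge(E, C). Edges now: 2
Op 3: add_edge(C, B). Edges now: 3
Op 4: add_edge(E, B). Edges now: 4
Op 5: add_edge(A, B). Edges now: 5
Op 6: add_edge(E, D). Edges now: 6
Op 7: add_edge(C, A). Edges now: 7
Op 8: add_edge(B, D). Edges now: 8
Op 9: add_edge(C, D). Edges now: 9
Compute levels (Kahn BFS):
  sources (in-degree 0): E
  process E: level=0
    E->B: in-degree(B)=2, level(B)>=1
    E->C: in-degree(C)=0, level(C)=1, enqueue
    E->D: in-degree(D)=3, level(D)>=1
  process C: level=1
    C->A: in-degree(A)=0, level(A)=2, enqueue
    C->B: in-degree(B)=1, level(B)>=2
    C->D: in-degree(D)=2, level(D)>=2
  process A: level=2
    A->B: in-degree(B)=0, level(B)=3, enqueue
    A->D: in-degree(D)=1, level(D)>=3
  process B: level=3
    B->D: in-degree(D)=0, level(D)=4, enqueue
  process D: level=4
All levels: A:2, B:3, C:1, D:4, E:0
max level = 4

Answer: 4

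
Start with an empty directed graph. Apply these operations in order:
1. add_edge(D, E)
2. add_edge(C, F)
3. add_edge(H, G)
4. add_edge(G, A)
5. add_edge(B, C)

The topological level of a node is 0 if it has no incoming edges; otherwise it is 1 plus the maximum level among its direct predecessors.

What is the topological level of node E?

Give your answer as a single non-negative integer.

Op 1: add_edge(D, E). Edges now: 1
Op 2: add_edge(C, F). Edges now: 2
Op 3: add_edge(H, G). Edges now: 3
Op 4: add_edge(G, A). Edges now: 4
Op 5: add_edge(B, C). Edges now: 5
Compute levels (Kahn BFS):
  sources (in-degree 0): B, D, H
  process B: level=0
    B->C: in-degree(C)=0, level(C)=1, enqueue
  process D: level=0
    D->E: in-degree(E)=0, level(E)=1, enqueue
  process H: level=0
    H->G: in-degree(G)=0, level(G)=1, enqueue
  process C: level=1
    C->F: in-degree(F)=0, level(F)=2, enqueue
  process E: level=1
  process G: level=1
    G->A: in-degree(A)=0, level(A)=2, enqueue
  process F: level=2
  process A: level=2
All levels: A:2, B:0, C:1, D:0, E:1, F:2, G:1, H:0
level(E) = 1

Answer: 1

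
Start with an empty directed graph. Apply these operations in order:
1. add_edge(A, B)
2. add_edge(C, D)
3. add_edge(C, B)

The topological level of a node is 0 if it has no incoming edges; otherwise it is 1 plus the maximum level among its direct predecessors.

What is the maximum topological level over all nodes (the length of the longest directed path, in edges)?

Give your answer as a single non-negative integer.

Op 1: add_edge(A, B). Edges now: 1
Op 2: add_edge(C, D). Edges now: 2
Op 3: add_edge(C, B). Edges now: 3
Compute levels (Kahn BFS):
  sources (in-degree 0): A, C
  process A: level=0
    A->B: in-degree(B)=1, level(B)>=1
  process C: level=0
    C->B: in-degree(B)=0, level(B)=1, enqueue
    C->D: in-degree(D)=0, level(D)=1, enqueue
  process B: level=1
  process D: level=1
All levels: A:0, B:1, C:0, D:1
max level = 1

Answer: 1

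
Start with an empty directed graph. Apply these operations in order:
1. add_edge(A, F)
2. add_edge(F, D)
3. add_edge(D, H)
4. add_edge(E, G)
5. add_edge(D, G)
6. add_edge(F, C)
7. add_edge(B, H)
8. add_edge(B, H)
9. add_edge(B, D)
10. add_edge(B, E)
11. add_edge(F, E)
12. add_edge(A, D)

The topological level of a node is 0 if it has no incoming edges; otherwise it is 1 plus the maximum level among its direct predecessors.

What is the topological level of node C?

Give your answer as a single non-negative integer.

Answer: 2

Derivation:
Op 1: add_edge(A, F). Edges now: 1
Op 2: add_edge(F, D). Edges now: 2
Op 3: add_edge(D, H). Edges now: 3
Op 4: add_edge(E, G). Edges now: 4
Op 5: add_edge(D, G). Edges now: 5
Op 6: add_edge(F, C). Edges now: 6
Op 7: add_edge(B, H). Edges now: 7
Op 8: add_edge(B, H) (duplicate, no change). Edges now: 7
Op 9: add_edge(B, D). Edges now: 8
Op 10: add_edge(B, E). Edges now: 9
Op 11: add_edge(F, E). Edges now: 10
Op 12: add_edge(A, D). Edges now: 11
Compute levels (Kahn BFS):
  sources (in-degree 0): A, B
  process A: level=0
    A->D: in-degree(D)=2, level(D)>=1
    A->F: in-degree(F)=0, level(F)=1, enqueue
  process B: level=0
    B->D: in-degree(D)=1, level(D)>=1
    B->E: in-degree(E)=1, level(E)>=1
    B->H: in-degree(H)=1, level(H)>=1
  process F: level=1
    F->C: in-degree(C)=0, level(C)=2, enqueue
    F->D: in-degree(D)=0, level(D)=2, enqueue
    F->E: in-degree(E)=0, level(E)=2, enqueue
  process C: level=2
  process D: level=2
    D->G: in-degree(G)=1, level(G)>=3
    D->H: in-degree(H)=0, level(H)=3, enqueue
  process E: level=2
    E->G: in-degree(G)=0, level(G)=3, enqueue
  process H: level=3
  process G: level=3
All levels: A:0, B:0, C:2, D:2, E:2, F:1, G:3, H:3
level(C) = 2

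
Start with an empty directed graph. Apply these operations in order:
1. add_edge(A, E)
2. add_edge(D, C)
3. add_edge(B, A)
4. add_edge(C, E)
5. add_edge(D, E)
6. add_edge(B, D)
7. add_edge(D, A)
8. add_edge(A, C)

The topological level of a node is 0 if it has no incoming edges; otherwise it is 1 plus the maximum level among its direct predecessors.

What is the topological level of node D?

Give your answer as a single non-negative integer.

Op 1: add_edge(A, E). Edges now: 1
Op 2: add_edge(D, C). Edges now: 2
Op 3: add_edge(B, A). Edges now: 3
Op 4: add_edge(C, E). Edges now: 4
Op 5: add_edge(D, E). Edges now: 5
Op 6: add_edge(B, D). Edges now: 6
Op 7: add_edge(D, A). Edges now: 7
Op 8: add_edge(A, C). Edges now: 8
Compute levels (Kahn BFS):
  sources (in-degree 0): B
  process B: level=0
    B->A: in-degree(A)=1, level(A)>=1
    B->D: in-degree(D)=0, level(D)=1, enqueue
  process D: level=1
    D->A: in-degree(A)=0, level(A)=2, enqueue
    D->C: in-degree(C)=1, level(C)>=2
    D->E: in-degree(E)=2, level(E)>=2
  process A: level=2
    A->C: in-degree(C)=0, level(C)=3, enqueue
    A->E: in-degree(E)=1, level(E)>=3
  process C: level=3
    C->E: in-degree(E)=0, level(E)=4, enqueue
  process E: level=4
All levels: A:2, B:0, C:3, D:1, E:4
level(D) = 1

Answer: 1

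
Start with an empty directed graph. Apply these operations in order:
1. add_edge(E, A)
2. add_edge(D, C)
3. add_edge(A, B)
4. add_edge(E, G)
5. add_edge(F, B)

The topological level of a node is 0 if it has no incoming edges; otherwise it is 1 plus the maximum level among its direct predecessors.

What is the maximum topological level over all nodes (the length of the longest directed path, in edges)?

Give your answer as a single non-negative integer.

Answer: 2

Derivation:
Op 1: add_edge(E, A). Edges now: 1
Op 2: add_edge(D, C). Edges now: 2
Op 3: add_edge(A, B). Edges now: 3
Op 4: add_edge(E, G). Edges now: 4
Op 5: add_edge(F, B). Edges now: 5
Compute levels (Kahn BFS):
  sources (in-degree 0): D, E, F
  process D: level=0
    D->C: in-degree(C)=0, level(C)=1, enqueue
  process E: level=0
    E->A: in-degree(A)=0, level(A)=1, enqueue
    E->G: in-degree(G)=0, level(G)=1, enqueue
  process F: level=0
    F->B: in-degree(B)=1, level(B)>=1
  process C: level=1
  process A: level=1
    A->B: in-degree(B)=0, level(B)=2, enqueue
  process G: level=1
  process B: level=2
All levels: A:1, B:2, C:1, D:0, E:0, F:0, G:1
max level = 2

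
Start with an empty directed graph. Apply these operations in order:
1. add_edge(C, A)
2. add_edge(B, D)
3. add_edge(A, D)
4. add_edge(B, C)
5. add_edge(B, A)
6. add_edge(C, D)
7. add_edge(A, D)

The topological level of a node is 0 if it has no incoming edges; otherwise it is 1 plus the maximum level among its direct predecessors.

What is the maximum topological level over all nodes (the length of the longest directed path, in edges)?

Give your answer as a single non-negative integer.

Op 1: add_edge(C, A). Edges now: 1
Op 2: add_edge(B, D). Edges now: 2
Op 3: add_edge(A, D). Edges now: 3
Op 4: add_edge(B, C). Edges now: 4
Op 5: add_edge(B, A). Edges now: 5
Op 6: add_edge(C, D). Edges now: 6
Op 7: add_edge(A, D) (duplicate, no change). Edges now: 6
Compute levels (Kahn BFS):
  sources (in-degree 0): B
  process B: level=0
    B->A: in-degree(A)=1, level(A)>=1
    B->C: in-degree(C)=0, level(C)=1, enqueue
    B->D: in-degree(D)=2, level(D)>=1
  process C: level=1
    C->A: in-degree(A)=0, level(A)=2, enqueue
    C->D: in-degree(D)=1, level(D)>=2
  process A: level=2
    A->D: in-degree(D)=0, level(D)=3, enqueue
  process D: level=3
All levels: A:2, B:0, C:1, D:3
max level = 3

Answer: 3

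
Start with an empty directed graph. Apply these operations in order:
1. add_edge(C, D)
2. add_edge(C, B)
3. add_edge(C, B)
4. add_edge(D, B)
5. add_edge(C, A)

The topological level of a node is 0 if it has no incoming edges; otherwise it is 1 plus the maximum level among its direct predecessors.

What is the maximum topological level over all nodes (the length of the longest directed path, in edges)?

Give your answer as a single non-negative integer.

Answer: 2

Derivation:
Op 1: add_edge(C, D). Edges now: 1
Op 2: add_edge(C, B). Edges now: 2
Op 3: add_edge(C, B) (duplicate, no change). Edges now: 2
Op 4: add_edge(D, B). Edges now: 3
Op 5: add_edge(C, A). Edges now: 4
Compute levels (Kahn BFS):
  sources (in-degree 0): C
  process C: level=0
    C->A: in-degree(A)=0, level(A)=1, enqueue
    C->B: in-degree(B)=1, level(B)>=1
    C->D: in-degree(D)=0, level(D)=1, enqueue
  process A: level=1
  process D: level=1
    D->B: in-degree(B)=0, level(B)=2, enqueue
  process B: level=2
All levels: A:1, B:2, C:0, D:1
max level = 2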